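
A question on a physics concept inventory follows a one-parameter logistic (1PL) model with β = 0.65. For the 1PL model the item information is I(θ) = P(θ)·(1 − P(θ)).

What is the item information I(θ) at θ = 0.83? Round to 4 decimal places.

0.2480

P = 1/(1+e^{-0.1800}) = 0.5449
P(1−P) = 0.5449 × 0.4551 = 0.2480
I = P(1−P) = 0.24799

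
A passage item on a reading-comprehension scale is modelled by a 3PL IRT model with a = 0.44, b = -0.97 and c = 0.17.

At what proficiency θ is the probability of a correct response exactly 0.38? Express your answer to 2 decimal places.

P(θ) = c + (1 − c) · 1 / (1 + exp(−a(θ − b)))
Remove guessing floor: (0.38 − 0.17)/(1 − 0.17) = 0.2530
logit = ln(0.2530/0.7470) = -1.0826
θ = b + logit/(a) = -0.97 + (-1.0826)/0.4400 = -3.4305

-3.43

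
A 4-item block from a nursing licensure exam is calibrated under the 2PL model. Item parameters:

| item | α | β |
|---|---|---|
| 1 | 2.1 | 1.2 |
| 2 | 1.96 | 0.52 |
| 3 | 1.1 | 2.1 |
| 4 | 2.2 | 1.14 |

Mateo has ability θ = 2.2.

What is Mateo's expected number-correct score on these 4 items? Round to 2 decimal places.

P(θ) = 1 / (1 + exp(−α(θ − β)))
P_1 = 1/(1+e^{-2.1000}) = 0.8909
P_2 = 1/(1+e^{-3.2928}) = 0.9642
P_3 = 1/(1+e^{-0.1100}) = 0.5275
P_4 = 1/(1+e^{-2.3320}) = 0.9115
E[score] = 0.8909 + 0.9642 + 0.5275 + 0.9115 = 3.2940

3.29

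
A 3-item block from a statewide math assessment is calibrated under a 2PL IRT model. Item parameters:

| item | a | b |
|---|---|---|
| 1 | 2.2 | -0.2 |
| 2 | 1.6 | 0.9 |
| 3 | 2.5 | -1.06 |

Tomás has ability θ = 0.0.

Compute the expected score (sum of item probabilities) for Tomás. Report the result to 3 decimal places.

1.734

P(θ) = 1 / (1 + exp(−a(θ − b)))
P_1 = 1/(1+e^{-0.4400}) = 0.6083
P_2 = 1/(1+e^{1.4400}) = 0.1915
P_3 = 1/(1+e^{-2.6500}) = 0.9340
E[score] = 0.6083 + 0.1915 + 0.9340 = 1.7338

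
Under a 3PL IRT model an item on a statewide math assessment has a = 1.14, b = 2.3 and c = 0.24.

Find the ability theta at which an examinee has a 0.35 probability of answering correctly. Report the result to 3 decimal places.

0.742

P(theta) = c + (1 − c) · 1 / (1 + exp(−a(theta − b)))
Remove guessing floor: (0.35 − 0.24)/(1 − 0.24) = 0.1447
logit = ln(0.1447/0.8553) = -1.7765
theta = b + logit/(a) = 2.3 + (-1.7765)/1.1400 = 0.7417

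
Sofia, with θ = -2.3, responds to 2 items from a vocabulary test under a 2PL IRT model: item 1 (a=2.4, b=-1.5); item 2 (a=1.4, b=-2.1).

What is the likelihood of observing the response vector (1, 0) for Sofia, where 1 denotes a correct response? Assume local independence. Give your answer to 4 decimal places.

P(θ) = 1 / (1 + exp(−a(θ − b)))
P_1 = 1/(1+e^{1.9200}) = 0.1279
P_2 = 1/(1+e^{0.2800}) = 0.4305
L = P_1 × (1−P_2) = 0.1279 × 0.5695 = 0.07282

0.0728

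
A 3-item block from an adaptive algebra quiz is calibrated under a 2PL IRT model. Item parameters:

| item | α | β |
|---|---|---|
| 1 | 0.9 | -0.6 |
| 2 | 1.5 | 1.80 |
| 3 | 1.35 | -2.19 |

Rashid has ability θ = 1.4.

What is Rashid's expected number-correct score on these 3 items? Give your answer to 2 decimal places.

P(θ) = 1 / (1 + exp(−α(θ − β)))
P_1 = 1/(1+e^{-1.8000}) = 0.8581
P_2 = 1/(1+e^{0.6000}) = 0.3543
P_3 = 1/(1+e^{-4.8465}) = 0.9922
E[score] = 0.8581 + 0.3543 + 0.9922 = 2.2047

2.20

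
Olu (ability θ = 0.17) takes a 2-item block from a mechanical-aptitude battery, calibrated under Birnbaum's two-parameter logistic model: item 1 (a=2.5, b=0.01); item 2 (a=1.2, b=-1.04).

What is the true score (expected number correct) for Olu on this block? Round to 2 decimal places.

1.41

P(θ) = 1 / (1 + exp(−a(θ − b)))
P_1 = 1/(1+e^{-0.4000}) = 0.5987
P_2 = 1/(1+e^{-1.4520}) = 0.8103
E[score] = 0.5987 + 0.8103 = 1.4090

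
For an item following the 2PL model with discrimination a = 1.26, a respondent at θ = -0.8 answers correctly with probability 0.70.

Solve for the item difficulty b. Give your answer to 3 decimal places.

P(θ) = 1 / (1 + exp(−a(θ − b)))
logit(0.70) = ln(0.70/0.30) = 0.8473
b = θ − logit/(a) = -0.8 − 0.8473/1.2600 = -1.4725

-1.472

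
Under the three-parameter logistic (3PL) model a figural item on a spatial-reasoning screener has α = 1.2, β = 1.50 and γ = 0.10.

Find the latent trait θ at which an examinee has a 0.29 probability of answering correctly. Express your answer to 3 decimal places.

0.401

P(θ) = γ + (1 − γ) · 1 / (1 + exp(−α(θ − β)))
Remove guessing floor: (0.29 − 0.10)/(1 − 0.10) = 0.2111
logit = ln(0.2111/0.7889) = -1.3182
θ = β + logit/(α) = 1.50 + (-1.3182)/1.2000 = 0.4015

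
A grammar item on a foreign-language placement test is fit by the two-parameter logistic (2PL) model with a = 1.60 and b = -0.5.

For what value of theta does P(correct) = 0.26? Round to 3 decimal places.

P(theta) = 1 / (1 + exp(−a(theta − b)))
logit = ln(0.2600/0.7400) = -1.0460
theta = b + logit/(a) = -0.5 + (-1.0460)/1.6000 = -1.1537

-1.154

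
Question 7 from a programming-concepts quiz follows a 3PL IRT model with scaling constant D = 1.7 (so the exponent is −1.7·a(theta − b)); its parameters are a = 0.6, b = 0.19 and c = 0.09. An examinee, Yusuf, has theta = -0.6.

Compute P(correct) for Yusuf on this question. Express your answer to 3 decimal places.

0.371

P(theta) = c + (1 − c) · 1 / (1 + exp(−D·a(theta − b)))
Exponent: 1.7 × 0.6 × (-0.6 − 0.19) = -0.8058
1/(1 + e^{0.8058}) = 0.3088
P = 0.09 + 0.91 × 0.3088 = 0.3710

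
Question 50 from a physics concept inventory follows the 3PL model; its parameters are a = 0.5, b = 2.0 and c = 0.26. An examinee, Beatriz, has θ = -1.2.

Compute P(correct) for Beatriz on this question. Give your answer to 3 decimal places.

P(θ) = c + (1 − c) · 1 / (1 + exp(−a(θ − b)))
Exponent: 0.5 × (-1.2 − 2.0) = -1.6000
1/(1 + e^{1.6000}) = 0.1680
P = 0.26 + 0.74 × 0.1680 = 0.3843

0.384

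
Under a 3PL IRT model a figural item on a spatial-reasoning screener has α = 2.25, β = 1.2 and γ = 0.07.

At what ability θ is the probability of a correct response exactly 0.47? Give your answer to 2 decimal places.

P(θ) = γ + (1 − γ) · 1 / (1 + exp(−α(θ − β)))
Remove guessing floor: (0.47 − 0.07)/(1 − 0.07) = 0.4301
logit = ln(0.4301/0.5699) = -0.2814
θ = β + logit/(α) = 1.2 + (-0.2814)/2.2500 = 1.0749

1.07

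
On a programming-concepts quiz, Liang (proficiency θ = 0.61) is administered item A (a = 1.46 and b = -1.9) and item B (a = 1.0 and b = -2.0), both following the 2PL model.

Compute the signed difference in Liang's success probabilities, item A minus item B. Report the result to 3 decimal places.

0.044

P(θ) = 1 / (1 + exp(−a(θ − b)))
P_A = 0.9750
P_B = 0.9315
P_A − P_B = 0.0435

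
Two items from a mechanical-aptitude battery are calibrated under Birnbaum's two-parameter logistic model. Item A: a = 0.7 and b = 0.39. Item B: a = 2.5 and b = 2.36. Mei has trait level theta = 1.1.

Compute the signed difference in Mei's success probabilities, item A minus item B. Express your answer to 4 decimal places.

P(theta) = 1 / (1 + exp(−a(theta − b)))
P_A = 0.6218
P_B = 0.0411
P_A − P_B = 0.5807

0.5807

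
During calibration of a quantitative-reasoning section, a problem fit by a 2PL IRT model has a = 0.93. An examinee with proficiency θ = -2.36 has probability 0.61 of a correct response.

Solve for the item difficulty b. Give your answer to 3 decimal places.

-2.841

P(θ) = 1 / (1 + exp(−a(θ − b)))
logit(0.61) = ln(0.61/0.39) = 0.4473
b = θ − logit/(a) = -2.36 − 0.4473/0.9300 = -2.8410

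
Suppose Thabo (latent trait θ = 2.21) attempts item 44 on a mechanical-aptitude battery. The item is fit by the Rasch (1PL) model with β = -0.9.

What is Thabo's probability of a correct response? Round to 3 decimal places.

0.957

P(θ) = 1 / (1 + exp(−(θ − β)))
Exponent: (2.21 − (-0.9)) = 3.1100
1/(1 + e^{-3.1100}) = 0.9573
P = 0.9573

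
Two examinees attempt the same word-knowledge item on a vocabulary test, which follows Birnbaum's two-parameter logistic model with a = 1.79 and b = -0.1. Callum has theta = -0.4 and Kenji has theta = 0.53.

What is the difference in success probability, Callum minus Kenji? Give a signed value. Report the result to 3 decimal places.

P(theta) = 1 / (1 + exp(−a(theta − b)))
P(Callum) = 0.3689  [exponent -0.5370]
P(Kenji) = 0.7554  [exponent 1.1277]
Difference = 0.3689 − 0.7554 = -0.3865

-0.387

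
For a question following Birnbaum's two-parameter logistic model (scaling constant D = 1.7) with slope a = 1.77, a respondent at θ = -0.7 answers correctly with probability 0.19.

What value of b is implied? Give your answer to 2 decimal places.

P(θ) = 1 / (1 + exp(−D·a(θ − b)))
logit(0.19) = ln(0.19/0.81) = -1.4500
b = θ − logit/(1.7·a) = -0.7 − (-1.4500)/3.0090 = -0.2181

-0.22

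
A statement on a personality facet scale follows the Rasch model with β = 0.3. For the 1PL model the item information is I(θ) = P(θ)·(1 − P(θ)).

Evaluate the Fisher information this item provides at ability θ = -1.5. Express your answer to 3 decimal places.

0.122

P = 1/(1+e^{1.8000}) = 0.1419
P(1−P) = 0.1419 × 0.8581 = 0.1217
I = P(1−P) = 0.12173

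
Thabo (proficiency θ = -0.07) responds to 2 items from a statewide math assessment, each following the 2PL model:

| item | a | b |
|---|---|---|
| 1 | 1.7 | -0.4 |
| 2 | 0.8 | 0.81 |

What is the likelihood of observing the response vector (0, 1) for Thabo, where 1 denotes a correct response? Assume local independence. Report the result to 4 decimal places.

P(θ) = 1 / (1 + exp(−a(θ − b)))
P_1 = 1/(1+e^{-0.5610}) = 0.6367
P_2 = 1/(1+e^{0.7040}) = 0.3309
L = (1−P_1) × P_2 = 0.3633 × 0.3309 = 0.12023

0.1202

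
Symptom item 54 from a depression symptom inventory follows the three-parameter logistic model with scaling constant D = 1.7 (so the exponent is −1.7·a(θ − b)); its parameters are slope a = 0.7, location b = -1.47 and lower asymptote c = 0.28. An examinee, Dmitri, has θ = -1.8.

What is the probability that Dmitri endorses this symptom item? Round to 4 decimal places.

0.5702

P(θ) = c + (1 − c) · 1 / (1 + exp(−D·a(θ − b)))
Exponent: 1.7 × 0.7 × (-1.8 − (-1.47)) = -0.3927
1/(1 + e^{0.3927}) = 0.4031
P = 0.28 + 0.72 × 0.4031 = 0.5702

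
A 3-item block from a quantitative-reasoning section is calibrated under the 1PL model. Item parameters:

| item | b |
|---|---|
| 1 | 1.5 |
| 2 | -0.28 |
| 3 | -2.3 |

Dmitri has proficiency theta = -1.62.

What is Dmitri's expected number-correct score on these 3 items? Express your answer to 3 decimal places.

0.914

P(theta) = 1 / (1 + exp(−(theta − b)))
P_1 = 1/(1+e^{3.1200}) = 0.0423
P_2 = 1/(1+e^{1.3400}) = 0.2075
P_3 = 1/(1+e^{-0.6800}) = 0.6637
E[score] = 0.0423 + 0.2075 + 0.6637 = 0.9135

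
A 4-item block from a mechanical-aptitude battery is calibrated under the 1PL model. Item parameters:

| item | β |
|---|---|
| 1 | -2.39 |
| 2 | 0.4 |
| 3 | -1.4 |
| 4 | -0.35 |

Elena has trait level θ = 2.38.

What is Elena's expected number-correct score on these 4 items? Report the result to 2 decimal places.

P(θ) = 1 / (1 + exp(−(θ − β)))
P_1 = 1/(1+e^{-4.7700}) = 0.9916
P_2 = 1/(1+e^{-1.9800}) = 0.8787
P_3 = 1/(1+e^{-3.7800}) = 0.9777
P_4 = 1/(1+e^{-2.7300}) = 0.9388
E[score] = 0.9916 + 0.8787 + 0.9777 + 0.9388 = 3.7867

3.79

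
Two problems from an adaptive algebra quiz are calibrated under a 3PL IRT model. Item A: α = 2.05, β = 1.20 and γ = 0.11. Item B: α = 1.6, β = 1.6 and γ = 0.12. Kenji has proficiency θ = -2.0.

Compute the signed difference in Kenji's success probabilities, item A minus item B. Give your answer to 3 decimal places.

P(θ) = γ + (1 − γ) · 1 / (1 + exp(−α(θ − β)))
P_A = 0.1113
P_B = 0.1228
P_A − P_B = -0.0115

-0.012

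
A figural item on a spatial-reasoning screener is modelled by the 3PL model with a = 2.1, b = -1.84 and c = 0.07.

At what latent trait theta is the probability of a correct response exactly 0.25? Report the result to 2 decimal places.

P(theta) = c + (1 − c) · 1 / (1 + exp(−a(theta − b)))
Remove guessing floor: (0.25 − 0.07)/(1 − 0.07) = 0.1935
logit = ln(0.1935/0.8065) = -1.4271
theta = b + logit/(a) = -1.84 + (-1.4271)/2.1000 = -2.5196

-2.52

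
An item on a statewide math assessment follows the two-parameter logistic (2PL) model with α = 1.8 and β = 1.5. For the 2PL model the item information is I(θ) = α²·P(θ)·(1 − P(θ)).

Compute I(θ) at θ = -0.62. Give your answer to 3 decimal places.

0.068

P = 1/(1+e^{3.8160}) = 0.0215
P(1−P) = 0.0215 × 0.9785 = 0.0211
I = α² × P(1−P) = 1.8² × 0.0211 = 0.06829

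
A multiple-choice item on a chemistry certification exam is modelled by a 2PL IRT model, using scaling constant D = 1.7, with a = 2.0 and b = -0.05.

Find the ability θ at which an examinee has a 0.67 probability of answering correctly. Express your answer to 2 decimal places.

P(θ) = 1 / (1 + exp(−D·a(θ − b)))
logit = ln(0.6700/0.3300) = 0.7082
θ = b + logit/(1.7·a) = -0.05 + 0.7082/3.4000 = 0.1583

0.16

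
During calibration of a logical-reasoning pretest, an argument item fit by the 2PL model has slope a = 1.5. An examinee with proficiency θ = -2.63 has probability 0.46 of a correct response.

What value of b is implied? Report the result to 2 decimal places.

-2.52

P(θ) = 1 / (1 + exp(−a(θ − b)))
logit(0.46) = ln(0.46/0.54) = -0.1603
b = θ − logit/(a) = -2.63 − (-0.1603)/1.5000 = -2.5231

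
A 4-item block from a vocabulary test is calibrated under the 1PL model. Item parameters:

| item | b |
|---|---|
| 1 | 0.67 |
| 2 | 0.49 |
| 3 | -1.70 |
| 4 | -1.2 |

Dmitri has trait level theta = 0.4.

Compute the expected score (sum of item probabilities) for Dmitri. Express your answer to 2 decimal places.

P(theta) = 1 / (1 + exp(−(theta − b)))
P_1 = 1/(1+e^{0.2700}) = 0.4329
P_2 = 1/(1+e^{0.0900}) = 0.4775
P_3 = 1/(1+e^{-2.1000}) = 0.8909
P_4 = 1/(1+e^{-1.6000}) = 0.8320
E[score] = 0.4329 + 0.4775 + 0.8909 + 0.8320 = 2.6333

2.63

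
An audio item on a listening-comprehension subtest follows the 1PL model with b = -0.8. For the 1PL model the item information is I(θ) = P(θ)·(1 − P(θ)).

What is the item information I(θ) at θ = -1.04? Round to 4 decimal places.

0.2464

P = 1/(1+e^{0.2400}) = 0.4403
P(1−P) = 0.4403 × 0.5597 = 0.2464
I = P(1−P) = 0.24643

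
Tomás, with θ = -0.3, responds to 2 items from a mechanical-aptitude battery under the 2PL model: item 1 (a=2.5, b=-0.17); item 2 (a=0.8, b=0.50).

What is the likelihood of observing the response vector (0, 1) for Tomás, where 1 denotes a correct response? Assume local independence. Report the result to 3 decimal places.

0.200

P(θ) = 1 / (1 + exp(−a(θ − b)))
P_1 = 1/(1+e^{0.3250}) = 0.4195
P_2 = 1/(1+e^{0.6400}) = 0.3452
L = (1−P_1) × P_2 = 0.5805 × 0.3452 = 0.20043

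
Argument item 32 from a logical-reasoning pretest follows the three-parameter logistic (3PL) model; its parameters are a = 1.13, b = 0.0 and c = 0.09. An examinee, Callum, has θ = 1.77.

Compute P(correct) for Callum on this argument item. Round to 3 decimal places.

0.892

P(θ) = c + (1 − c) · 1 / (1 + exp(−a(θ − b)))
Exponent: 1.13 × (1.77 − 0.0) = 2.0001
1/(1 + e^{-2.0001}) = 0.8808
P = 0.09 + 0.91 × 0.8808 = 0.8915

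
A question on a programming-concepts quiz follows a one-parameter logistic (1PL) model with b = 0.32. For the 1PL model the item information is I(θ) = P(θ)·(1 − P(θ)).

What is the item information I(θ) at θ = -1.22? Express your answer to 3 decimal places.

P = 1/(1+e^{1.5400}) = 0.1765
P(1−P) = 0.1765 × 0.8235 = 0.1454
I = P(1−P) = 0.14537

0.145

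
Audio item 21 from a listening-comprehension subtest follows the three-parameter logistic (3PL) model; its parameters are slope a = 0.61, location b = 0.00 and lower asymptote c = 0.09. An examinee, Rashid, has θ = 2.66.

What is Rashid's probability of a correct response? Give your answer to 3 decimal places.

P(θ) = c + (1 − c) · 1 / (1 + exp(−a(θ − b)))
Exponent: 0.61 × (2.66 − 0.00) = 1.6226
1/(1 + e^{-1.6226}) = 0.8352
P = 0.09 + 0.91 × 0.8352 = 0.8500

0.850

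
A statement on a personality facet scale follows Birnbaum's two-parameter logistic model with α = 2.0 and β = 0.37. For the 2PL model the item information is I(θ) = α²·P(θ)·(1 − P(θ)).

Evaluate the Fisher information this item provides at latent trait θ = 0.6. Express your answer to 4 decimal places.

0.9489

P = 1/(1+e^{-0.4600}) = 0.6130
P(1−P) = 0.6130 × 0.3870 = 0.2372
I = α² × P(1−P) = 2.0² × 0.2372 = 0.94891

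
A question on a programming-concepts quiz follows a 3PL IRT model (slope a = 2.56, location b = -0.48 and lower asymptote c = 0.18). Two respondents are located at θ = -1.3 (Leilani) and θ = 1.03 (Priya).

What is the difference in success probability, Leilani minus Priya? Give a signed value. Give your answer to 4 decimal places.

-0.7137

P(θ) = c + (1 − c) · 1 / (1 + exp(−a(θ − b)))
P(Leilani) = 0.2695  [exponent -2.0992]
P(Priya) = 0.9832  [exponent 3.8656]
Difference = 0.2695 − 0.9832 = -0.7137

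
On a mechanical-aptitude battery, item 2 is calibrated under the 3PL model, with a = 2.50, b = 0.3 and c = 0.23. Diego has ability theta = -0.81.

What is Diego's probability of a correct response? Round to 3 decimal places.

0.275

P(theta) = c + (1 − c) · 1 / (1 + exp(−a(theta − b)))
Exponent: 2.50 × (-0.81 − 0.3) = -2.7750
1/(1 + e^{2.7750}) = 0.0587
P = 0.23 + 0.77 × 0.0587 = 0.2752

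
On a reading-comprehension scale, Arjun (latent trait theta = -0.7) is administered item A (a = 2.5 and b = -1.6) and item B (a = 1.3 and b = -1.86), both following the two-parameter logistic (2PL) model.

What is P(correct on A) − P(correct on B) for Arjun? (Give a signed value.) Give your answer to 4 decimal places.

0.0859

P(theta) = 1 / (1 + exp(−a(theta − b)))
P_A = 0.9047
P_B = 0.8188
P_A − P_B = 0.0859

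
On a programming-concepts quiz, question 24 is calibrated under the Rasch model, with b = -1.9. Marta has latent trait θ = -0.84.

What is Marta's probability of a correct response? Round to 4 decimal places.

P(θ) = 1 / (1 + exp(−(θ − b)))
Exponent: (-0.84 − (-1.9)) = 1.0600
1/(1 + e^{-1.0600}) = 0.7427
P = 0.7427

0.7427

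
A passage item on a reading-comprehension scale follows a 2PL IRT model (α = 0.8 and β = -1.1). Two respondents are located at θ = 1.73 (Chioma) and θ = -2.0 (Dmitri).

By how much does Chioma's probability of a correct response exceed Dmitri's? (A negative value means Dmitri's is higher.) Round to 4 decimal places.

0.5785

P(θ) = 1 / (1 + exp(−α(θ − β)))
P(Chioma) = 0.9059  [exponent 2.2640]
P(Dmitri) = 0.3274  [exponent -0.7200]
Difference = 0.9059 − 0.3274 = 0.5785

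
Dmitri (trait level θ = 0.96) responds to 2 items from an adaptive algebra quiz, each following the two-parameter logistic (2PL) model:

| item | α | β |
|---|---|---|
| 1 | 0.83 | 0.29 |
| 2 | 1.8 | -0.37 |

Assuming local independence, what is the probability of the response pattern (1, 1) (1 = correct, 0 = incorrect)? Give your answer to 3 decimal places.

0.582

P(θ) = 1 / (1 + exp(−α(θ − β)))
P_1 = 1/(1+e^{-0.5561}) = 0.6355
P_2 = 1/(1+e^{-2.3940}) = 0.9164
L = P_1 × P_2 = 0.6355 × 0.9164 = 0.58240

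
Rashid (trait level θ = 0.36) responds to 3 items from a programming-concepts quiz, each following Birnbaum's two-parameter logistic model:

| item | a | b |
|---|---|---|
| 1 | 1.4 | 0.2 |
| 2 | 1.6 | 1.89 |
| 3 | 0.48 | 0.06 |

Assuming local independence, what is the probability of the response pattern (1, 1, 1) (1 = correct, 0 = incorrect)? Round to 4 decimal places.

P(θ) = 1 / (1 + exp(−a(θ − b)))
P_1 = 1/(1+e^{-0.2240}) = 0.5558
P_2 = 1/(1+e^{2.4480}) = 0.0796
P_3 = 1/(1+e^{-0.1440}) = 0.5359
L = P_1 × P_2 × P_3 = 0.5558 × 0.0796 × 0.5359 = 0.02370

0.0237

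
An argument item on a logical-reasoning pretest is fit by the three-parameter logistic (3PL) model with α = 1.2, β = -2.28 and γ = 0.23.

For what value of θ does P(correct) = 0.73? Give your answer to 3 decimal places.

-1.767

P(θ) = γ + (1 − γ) · 1 / (1 + exp(−α(θ − β)))
Remove guessing floor: (0.73 − 0.23)/(1 − 0.23) = 0.6494
logit = ln(0.6494/0.3506) = 0.6162
θ = β + logit/(α) = -2.28 + 0.6162/1.2000 = -1.7665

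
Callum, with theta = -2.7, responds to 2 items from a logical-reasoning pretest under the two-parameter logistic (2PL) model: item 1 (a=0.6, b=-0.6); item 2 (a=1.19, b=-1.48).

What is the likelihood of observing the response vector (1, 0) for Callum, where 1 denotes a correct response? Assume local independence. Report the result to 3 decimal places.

P(theta) = 1 / (1 + exp(−a(theta − b)))
P_1 = 1/(1+e^{1.2600}) = 0.2210
P_2 = 1/(1+e^{1.4518}) = 0.1897
L = P_1 × (1−P_2) = 0.2210 × 0.8103 = 0.17905

0.179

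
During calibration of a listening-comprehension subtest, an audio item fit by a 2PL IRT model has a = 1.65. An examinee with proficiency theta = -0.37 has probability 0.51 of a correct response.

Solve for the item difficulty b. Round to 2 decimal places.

P(theta) = 1 / (1 + exp(−a(theta − b)))
logit(0.51) = ln(0.51/0.49) = 0.0400
b = theta − logit/(a) = -0.37 − 0.0400/1.6500 = -0.3942

-0.39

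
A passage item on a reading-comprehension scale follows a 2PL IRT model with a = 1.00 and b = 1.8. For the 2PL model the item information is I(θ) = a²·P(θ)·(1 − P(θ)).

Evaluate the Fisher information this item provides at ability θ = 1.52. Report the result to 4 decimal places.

0.2452

P = 1/(1+e^{0.2800}) = 0.4305
P(1−P) = 0.4305 × 0.5695 = 0.2452
I = a² × P(1−P) = 1.00² × 0.2452 = 0.24516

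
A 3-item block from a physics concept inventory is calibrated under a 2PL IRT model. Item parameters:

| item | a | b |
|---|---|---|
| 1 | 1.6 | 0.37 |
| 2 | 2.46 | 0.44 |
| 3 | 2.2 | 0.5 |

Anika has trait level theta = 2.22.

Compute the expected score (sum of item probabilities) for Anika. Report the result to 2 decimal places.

2.92

P(theta) = 1 / (1 + exp(−a(theta − b)))
P_1 = 1/(1+e^{-2.9600}) = 0.9507
P_2 = 1/(1+e^{-4.3788}) = 0.9876
P_3 = 1/(1+e^{-3.7840}) = 0.9778
E[score] = 0.9507 + 0.9876 + 0.9778 = 2.9161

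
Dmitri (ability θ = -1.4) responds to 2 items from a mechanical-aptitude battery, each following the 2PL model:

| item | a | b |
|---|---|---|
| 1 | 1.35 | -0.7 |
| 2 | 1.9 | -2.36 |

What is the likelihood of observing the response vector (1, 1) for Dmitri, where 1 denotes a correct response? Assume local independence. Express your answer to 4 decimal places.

0.2410

P(θ) = 1 / (1 + exp(−a(θ − b)))
P_1 = 1/(1+e^{0.9450}) = 0.2799
P_2 = 1/(1+e^{-1.8240}) = 0.8610
L = P_1 × P_2 = 0.2799 × 0.8610 = 0.24100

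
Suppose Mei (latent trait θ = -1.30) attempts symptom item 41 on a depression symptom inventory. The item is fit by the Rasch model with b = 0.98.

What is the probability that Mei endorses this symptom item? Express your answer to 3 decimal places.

0.093

P(θ) = 1 / (1 + exp(−(θ − b)))
Exponent: (-1.30 − 0.98) = -2.2800
1/(1 + e^{2.2800}) = 0.0928
P = 0.0928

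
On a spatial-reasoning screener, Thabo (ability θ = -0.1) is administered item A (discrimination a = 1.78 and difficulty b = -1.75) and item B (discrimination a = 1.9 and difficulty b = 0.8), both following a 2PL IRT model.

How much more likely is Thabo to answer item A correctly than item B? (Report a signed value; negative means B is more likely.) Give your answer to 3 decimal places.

P(θ) = 1 / (1 + exp(−a(θ − b)))
P_A = 0.9496
P_B = 0.1532
P_A − P_B = 0.7965

0.796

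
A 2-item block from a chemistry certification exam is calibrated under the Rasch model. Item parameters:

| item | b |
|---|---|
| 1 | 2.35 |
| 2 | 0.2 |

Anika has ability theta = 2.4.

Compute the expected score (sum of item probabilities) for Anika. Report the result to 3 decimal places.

1.413

P(theta) = 1 / (1 + exp(−(theta − b)))
P_1 = 1/(1+e^{-0.0500}) = 0.5125
P_2 = 1/(1+e^{-2.2000}) = 0.9002
E[score] = 0.5125 + 0.9002 = 1.4127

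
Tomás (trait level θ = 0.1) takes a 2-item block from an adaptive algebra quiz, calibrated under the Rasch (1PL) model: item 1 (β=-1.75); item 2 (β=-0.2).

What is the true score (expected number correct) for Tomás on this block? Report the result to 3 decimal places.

1.439

P(θ) = 1 / (1 + exp(−(θ − β)))
P_1 = 1/(1+e^{-1.8500}) = 0.8641
P_2 = 1/(1+e^{-0.3000}) = 0.5744
E[score] = 0.8641 + 0.5744 = 1.4386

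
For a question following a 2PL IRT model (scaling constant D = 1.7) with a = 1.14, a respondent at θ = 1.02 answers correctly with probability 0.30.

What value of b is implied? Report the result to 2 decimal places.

1.46

P(θ) = 1 / (1 + exp(−D·a(θ − b)))
logit(0.30) = ln(0.30/0.70) = -0.8473
b = θ − logit/(1.7·a) = 1.02 − (-0.8473)/1.9380 = 1.4572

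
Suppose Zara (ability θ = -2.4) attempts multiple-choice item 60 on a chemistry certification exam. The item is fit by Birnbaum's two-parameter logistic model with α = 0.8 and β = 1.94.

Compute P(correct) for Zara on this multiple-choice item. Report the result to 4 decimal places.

P(θ) = 1 / (1 + exp(−α(θ − β)))
Exponent: 0.8 × (-2.4 − 1.94) = -3.4720
1/(1 + e^{3.4720}) = 0.0301

0.0301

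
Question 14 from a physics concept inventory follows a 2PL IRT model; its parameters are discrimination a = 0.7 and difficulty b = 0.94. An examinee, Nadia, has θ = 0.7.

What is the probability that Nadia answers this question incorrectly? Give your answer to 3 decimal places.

0.542

P(θ) = 1 / (1 + exp(−a(θ − b)))
Exponent: 0.7 × (0.7 − 0.94) = -0.1680
1/(1 + e^{0.1680}) = 0.4581
P(incorrect) = 1 − 0.4581 = 0.5419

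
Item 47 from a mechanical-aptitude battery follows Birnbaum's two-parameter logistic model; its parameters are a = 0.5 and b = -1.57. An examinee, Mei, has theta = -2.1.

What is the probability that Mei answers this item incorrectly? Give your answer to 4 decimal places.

0.5659

P(theta) = 1 / (1 + exp(−a(theta − b)))
Exponent: 0.5 × (-2.1 − (-1.57)) = -0.2650
1/(1 + e^{0.2650}) = 0.4341
P(incorrect) = 1 − 0.4341 = 0.5659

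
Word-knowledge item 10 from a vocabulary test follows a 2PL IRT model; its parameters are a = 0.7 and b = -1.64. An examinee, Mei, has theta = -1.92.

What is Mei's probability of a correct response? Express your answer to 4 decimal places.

0.4512

P(theta) = 1 / (1 + exp(−a(theta − b)))
Exponent: 0.7 × (-1.92 − (-1.64)) = -0.1960
1/(1 + e^{0.1960}) = 0.4512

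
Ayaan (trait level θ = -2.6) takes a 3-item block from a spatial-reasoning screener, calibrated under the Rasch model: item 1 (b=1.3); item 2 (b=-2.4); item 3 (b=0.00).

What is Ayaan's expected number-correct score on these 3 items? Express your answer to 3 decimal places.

0.539

P(θ) = 1 / (1 + exp(−(θ − b)))
P_1 = 1/(1+e^{3.9000}) = 0.0198
P_2 = 1/(1+e^{0.2000}) = 0.4502
P_3 = 1/(1+e^{2.6000}) = 0.0691
E[score] = 0.0198 + 0.4502 + 0.0691 = 0.5391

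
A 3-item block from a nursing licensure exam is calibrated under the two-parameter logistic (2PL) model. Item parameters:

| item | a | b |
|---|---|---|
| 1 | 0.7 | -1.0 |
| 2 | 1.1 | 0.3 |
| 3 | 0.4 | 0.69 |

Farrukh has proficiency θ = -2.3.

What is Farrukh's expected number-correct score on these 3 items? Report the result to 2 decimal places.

0.57

P(θ) = 1 / (1 + exp(−a(θ − b)))
P_1 = 1/(1+e^{0.9100}) = 0.2870
P_2 = 1/(1+e^{2.8600}) = 0.0542
P_3 = 1/(1+e^{1.1960}) = 0.2322
E[score] = 0.2870 + 0.0542 + 0.2322 = 0.5734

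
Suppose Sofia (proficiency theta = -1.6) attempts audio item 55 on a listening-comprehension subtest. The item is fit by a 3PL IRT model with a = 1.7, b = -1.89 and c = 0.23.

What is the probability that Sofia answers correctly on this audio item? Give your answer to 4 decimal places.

0.7080

P(theta) = c + (1 − c) · 1 / (1 + exp(−a(theta − b)))
Exponent: 1.7 × (-1.6 − (-1.89)) = 0.4930
1/(1 + e^{-0.4930}) = 0.6208
P = 0.23 + 0.77 × 0.6208 = 0.7080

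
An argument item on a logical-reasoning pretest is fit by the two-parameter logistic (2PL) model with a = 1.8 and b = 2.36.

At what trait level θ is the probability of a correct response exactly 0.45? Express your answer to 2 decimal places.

P(θ) = 1 / (1 + exp(−a(θ − b)))
logit = ln(0.4500/0.5500) = -0.2007
θ = b + logit/(a) = 2.36 + (-0.2007)/1.8000 = 2.2485

2.25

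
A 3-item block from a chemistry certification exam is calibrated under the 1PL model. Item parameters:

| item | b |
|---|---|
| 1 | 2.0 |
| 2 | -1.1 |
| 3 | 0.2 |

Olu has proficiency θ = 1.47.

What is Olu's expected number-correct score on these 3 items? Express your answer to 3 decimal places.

P(θ) = 1 / (1 + exp(−(θ − b)))
P_1 = 1/(1+e^{0.5300}) = 0.3705
P_2 = 1/(1+e^{-2.5700}) = 0.9289
P_3 = 1/(1+e^{-1.2700}) = 0.7807
E[score] = 0.3705 + 0.9289 + 0.7807 = 2.0802

2.080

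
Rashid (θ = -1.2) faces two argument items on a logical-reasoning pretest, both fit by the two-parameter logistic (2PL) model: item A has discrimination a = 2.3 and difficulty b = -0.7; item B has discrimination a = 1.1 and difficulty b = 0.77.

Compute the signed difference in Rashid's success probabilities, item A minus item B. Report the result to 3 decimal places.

P(θ) = 1 / (1 + exp(−a(θ − b)))
P_A = 0.2405
P_B = 0.1028
P_A − P_B = 0.1377

0.138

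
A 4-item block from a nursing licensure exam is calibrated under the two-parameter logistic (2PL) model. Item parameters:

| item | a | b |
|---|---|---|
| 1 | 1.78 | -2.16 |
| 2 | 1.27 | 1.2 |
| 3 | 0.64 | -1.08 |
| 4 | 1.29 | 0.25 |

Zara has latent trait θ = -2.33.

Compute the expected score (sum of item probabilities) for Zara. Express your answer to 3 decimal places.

P(θ) = 1 / (1 + exp(−a(θ − b)))
P_1 = 1/(1+e^{0.3026}) = 0.4249
P_2 = 1/(1+e^{4.4831}) = 0.0112
P_3 = 1/(1+e^{0.8000}) = 0.3100
P_4 = 1/(1+e^{3.3282}) = 0.0346
E[score] = 0.4249 + 0.0112 + 0.3100 + 0.0346 = 0.7807

0.781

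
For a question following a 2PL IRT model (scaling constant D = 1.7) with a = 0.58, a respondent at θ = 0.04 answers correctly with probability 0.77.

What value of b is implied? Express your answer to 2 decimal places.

P(θ) = 1 / (1 + exp(−D·a(θ − b)))
logit(0.77) = ln(0.77/0.23) = 1.2083
b = θ − logit/(1.7·a) = 0.04 − 1.2083/0.9860 = -1.1855

-1.19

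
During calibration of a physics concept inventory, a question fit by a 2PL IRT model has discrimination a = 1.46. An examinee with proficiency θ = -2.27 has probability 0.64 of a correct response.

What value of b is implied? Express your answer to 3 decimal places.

P(θ) = 1 / (1 + exp(−a(θ − b)))
logit(0.64) = ln(0.64/0.36) = 0.5754
b = θ − logit/(a) = -2.27 − 0.5754/1.4600 = -2.6641

-2.664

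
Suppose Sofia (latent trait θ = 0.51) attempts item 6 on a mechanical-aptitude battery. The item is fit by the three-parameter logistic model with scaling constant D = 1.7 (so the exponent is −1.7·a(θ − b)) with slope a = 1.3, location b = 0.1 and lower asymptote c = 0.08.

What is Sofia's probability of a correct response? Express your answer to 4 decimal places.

P(θ) = c + (1 − c) · 1 / (1 + exp(−D·a(θ − b)))
Exponent: 1.7 × 1.3 × (0.51 − 0.1) = 0.9061
1/(1 + e^{-0.9061}) = 0.7122
P = 0.08 + 0.92 × 0.7122 = 0.7352

0.7352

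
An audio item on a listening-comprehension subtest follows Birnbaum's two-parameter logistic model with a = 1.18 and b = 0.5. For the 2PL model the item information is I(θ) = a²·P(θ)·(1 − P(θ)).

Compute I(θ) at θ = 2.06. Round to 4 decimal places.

0.1646

P = 1/(1+e^{-1.8408}) = 0.8630
P(1−P) = 0.8630 × 0.1370 = 0.1182
I = a² × P(1−P) = 1.18² × 0.1182 = 0.16458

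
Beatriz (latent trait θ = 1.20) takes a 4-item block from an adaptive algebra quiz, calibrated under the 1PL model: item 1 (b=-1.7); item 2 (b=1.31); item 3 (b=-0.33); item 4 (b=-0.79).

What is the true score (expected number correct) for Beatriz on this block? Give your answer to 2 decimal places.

P(θ) = 1 / (1 + exp(−(θ − b)))
P_1 = 1/(1+e^{-2.9000}) = 0.9478
P_2 = 1/(1+e^{0.1100}) = 0.4725
P_3 = 1/(1+e^{-1.5300}) = 0.8220
P_4 = 1/(1+e^{-1.9900}) = 0.8797
E[score] = 0.9478 + 0.4725 + 0.8220 + 0.8797 = 3.1221

3.12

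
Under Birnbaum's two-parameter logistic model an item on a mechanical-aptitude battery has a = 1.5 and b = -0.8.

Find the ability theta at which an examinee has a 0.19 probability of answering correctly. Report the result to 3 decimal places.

P(theta) = 1 / (1 + exp(−a(theta − b)))
logit = ln(0.1900/0.8100) = -1.4500
theta = b + logit/(a) = -0.8 + (-1.4500)/1.5000 = -1.7667

-1.767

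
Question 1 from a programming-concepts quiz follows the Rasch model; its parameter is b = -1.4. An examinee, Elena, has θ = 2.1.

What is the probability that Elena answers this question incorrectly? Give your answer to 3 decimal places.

0.029

P(θ) = 1 / (1 + exp(−(θ − b)))
Exponent: (2.1 − (-1.4)) = 3.5000
1/(1 + e^{-3.5000}) = 0.9707
P = 0.9707
P(incorrect) = 1 − 0.9707 = 0.0293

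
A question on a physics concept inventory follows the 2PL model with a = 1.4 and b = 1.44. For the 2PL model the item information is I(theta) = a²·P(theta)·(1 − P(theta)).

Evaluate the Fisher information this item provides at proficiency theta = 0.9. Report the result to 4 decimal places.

0.4262

P = 1/(1+e^{0.7560}) = 0.3195
P(1−P) = 0.3195 × 0.6805 = 0.2174
I = a² × P(1−P) = 1.4² × 0.2174 = 0.42615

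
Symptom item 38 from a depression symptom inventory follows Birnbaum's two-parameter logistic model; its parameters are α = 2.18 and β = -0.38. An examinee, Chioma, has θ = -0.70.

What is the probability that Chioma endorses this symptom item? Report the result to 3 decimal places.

0.332

P(θ) = 1 / (1 + exp(−α(θ − β)))
Exponent: 2.18 × (-0.70 − (-0.38)) = -0.6976
1/(1 + e^{0.6976}) = 0.3323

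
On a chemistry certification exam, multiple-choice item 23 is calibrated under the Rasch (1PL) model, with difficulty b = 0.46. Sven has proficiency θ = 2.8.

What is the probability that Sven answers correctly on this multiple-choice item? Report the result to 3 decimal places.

P(θ) = 1 / (1 + exp(−(θ − b)))
Exponent: (2.8 − 0.46) = 2.3400
1/(1 + e^{-2.3400}) = 0.9121
P = 0.9121

0.912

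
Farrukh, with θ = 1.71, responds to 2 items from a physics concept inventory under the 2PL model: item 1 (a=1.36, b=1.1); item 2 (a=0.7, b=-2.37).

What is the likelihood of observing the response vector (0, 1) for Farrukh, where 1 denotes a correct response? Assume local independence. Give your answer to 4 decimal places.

0.2872

P(θ) = 1 / (1 + exp(−a(θ − b)))
P_1 = 1/(1+e^{-0.8296}) = 0.6963
P_2 = 1/(1+e^{-2.8560}) = 0.9456
L = (1−P_1) × P_2 = 0.3037 × 0.9456 = 0.28722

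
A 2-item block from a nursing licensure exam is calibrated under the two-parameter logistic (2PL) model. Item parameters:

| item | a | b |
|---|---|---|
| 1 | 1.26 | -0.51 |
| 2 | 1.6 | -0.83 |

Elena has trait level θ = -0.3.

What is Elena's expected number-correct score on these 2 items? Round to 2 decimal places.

1.27

P(θ) = 1 / (1 + exp(−a(θ − b)))
P_1 = 1/(1+e^{-0.2646}) = 0.5658
P_2 = 1/(1+e^{-0.8480}) = 0.7001
E[score] = 0.5658 + 0.7001 = 1.2659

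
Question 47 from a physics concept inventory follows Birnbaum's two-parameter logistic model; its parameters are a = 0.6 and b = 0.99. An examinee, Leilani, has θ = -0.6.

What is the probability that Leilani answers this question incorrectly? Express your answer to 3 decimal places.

0.722

P(θ) = 1 / (1 + exp(−a(θ − b)))
Exponent: 0.6 × (-0.6 − 0.99) = -0.9540
1/(1 + e^{0.9540}) = 0.2781
P(incorrect) = 1 − 0.2781 = 0.7219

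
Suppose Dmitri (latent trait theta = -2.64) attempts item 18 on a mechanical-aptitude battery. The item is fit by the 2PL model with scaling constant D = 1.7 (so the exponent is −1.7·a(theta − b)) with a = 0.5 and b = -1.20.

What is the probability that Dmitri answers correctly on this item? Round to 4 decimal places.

P(theta) = 1 / (1 + exp(−D·a(theta − b)))
Exponent: 1.7 × 0.5 × (-2.64 − (-1.20)) = -1.2240
1/(1 + e^{1.2240}) = 0.2272
P = 0.2272

0.2272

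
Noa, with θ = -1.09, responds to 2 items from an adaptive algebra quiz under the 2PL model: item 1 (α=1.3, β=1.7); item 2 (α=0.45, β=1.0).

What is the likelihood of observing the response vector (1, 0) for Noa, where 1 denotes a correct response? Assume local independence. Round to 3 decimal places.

0.019

P(θ) = 1 / (1 + exp(−α(θ − β)))
P_1 = 1/(1+e^{3.6270}) = 0.0259
P_2 = 1/(1+e^{0.9405}) = 0.2808
L = P_1 × (1−P_2) = 0.0259 × 0.7192 = 0.01863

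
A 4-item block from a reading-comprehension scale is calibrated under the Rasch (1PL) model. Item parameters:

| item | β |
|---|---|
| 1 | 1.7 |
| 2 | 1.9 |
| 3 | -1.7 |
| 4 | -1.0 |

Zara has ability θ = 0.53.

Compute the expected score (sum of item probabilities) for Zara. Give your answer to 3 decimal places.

2.164

P(θ) = 1 / (1 + exp(−(θ − β)))
P_1 = 1/(1+e^{1.1700}) = 0.2369
P_2 = 1/(1+e^{1.3700}) = 0.2026
P_3 = 1/(1+e^{-2.2300}) = 0.9029
P_4 = 1/(1+e^{-1.5300}) = 0.8220
E[score] = 0.2369 + 0.2026 + 0.9029 + 0.8220 = 2.1644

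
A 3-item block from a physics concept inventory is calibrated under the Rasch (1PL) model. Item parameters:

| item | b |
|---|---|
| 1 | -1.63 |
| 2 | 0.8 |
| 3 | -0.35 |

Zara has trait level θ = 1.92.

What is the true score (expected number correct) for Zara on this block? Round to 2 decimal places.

2.63

P(θ) = 1 / (1 + exp(−(θ − b)))
P_1 = 1/(1+e^{-3.5500}) = 0.9721
P_2 = 1/(1+e^{-1.1200}) = 0.7540
P_3 = 1/(1+e^{-2.2700}) = 0.9064
E[score] = 0.9721 + 0.7540 + 0.9064 = 2.6324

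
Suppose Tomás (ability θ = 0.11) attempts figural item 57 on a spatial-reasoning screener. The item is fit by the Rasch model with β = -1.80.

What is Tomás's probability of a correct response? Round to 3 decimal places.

P(θ) = 1 / (1 + exp(−(θ − β)))
Exponent: (0.11 − (-1.80)) = 1.9100
1/(1 + e^{-1.9100}) = 0.8710
P = 0.8710

0.871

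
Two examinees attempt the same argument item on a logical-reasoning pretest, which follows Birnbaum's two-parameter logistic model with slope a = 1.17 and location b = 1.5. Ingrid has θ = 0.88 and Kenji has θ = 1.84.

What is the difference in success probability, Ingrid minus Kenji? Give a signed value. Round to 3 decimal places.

P(θ) = 1 / (1 + exp(−a(θ − b)))
P(Ingrid) = 0.3262  [exponent -0.7254]
P(Kenji) = 0.5982  [exponent 0.3978]
Difference = 0.3262 − 0.5982 = -0.2720

-0.272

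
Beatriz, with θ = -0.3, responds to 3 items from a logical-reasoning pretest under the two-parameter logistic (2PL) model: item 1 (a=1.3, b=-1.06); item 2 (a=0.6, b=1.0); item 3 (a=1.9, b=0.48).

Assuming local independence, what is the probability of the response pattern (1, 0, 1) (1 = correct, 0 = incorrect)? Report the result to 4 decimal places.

0.0925

P(θ) = 1 / (1 + exp(−a(θ − b)))
P_1 = 1/(1+e^{-0.9880}) = 0.7287
P_2 = 1/(1+e^{0.7800}) = 0.3143
P_3 = 1/(1+e^{1.4820}) = 0.1851
L = P_1 × (1−P_2) × P_3 = 0.7287 × 0.6857 × 0.1851 = 0.09250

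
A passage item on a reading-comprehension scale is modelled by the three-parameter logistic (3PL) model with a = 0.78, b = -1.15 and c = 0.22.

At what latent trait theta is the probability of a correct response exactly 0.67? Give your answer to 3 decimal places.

-0.752

P(theta) = c + (1 − c) · 1 / (1 + exp(−a(theta − b)))
Remove guessing floor: (0.67 − 0.22)/(1 − 0.22) = 0.5769
logit = ln(0.5769/0.4231) = 0.3102
theta = b + logit/(a) = -1.15 + 0.3102/0.7800 = -0.7524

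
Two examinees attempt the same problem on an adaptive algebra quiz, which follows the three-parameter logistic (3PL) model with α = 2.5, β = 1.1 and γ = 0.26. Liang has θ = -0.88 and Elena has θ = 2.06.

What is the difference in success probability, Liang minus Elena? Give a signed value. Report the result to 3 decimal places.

P(θ) = γ + (1 − γ) · 1 / (1 + exp(−α(θ − β)))
P(Liang) = 0.2652  [exponent -4.9500]
P(Elena) = 0.9385  [exponent 2.4000]
Difference = 0.2652 − 0.9385 = -0.6732

-0.673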